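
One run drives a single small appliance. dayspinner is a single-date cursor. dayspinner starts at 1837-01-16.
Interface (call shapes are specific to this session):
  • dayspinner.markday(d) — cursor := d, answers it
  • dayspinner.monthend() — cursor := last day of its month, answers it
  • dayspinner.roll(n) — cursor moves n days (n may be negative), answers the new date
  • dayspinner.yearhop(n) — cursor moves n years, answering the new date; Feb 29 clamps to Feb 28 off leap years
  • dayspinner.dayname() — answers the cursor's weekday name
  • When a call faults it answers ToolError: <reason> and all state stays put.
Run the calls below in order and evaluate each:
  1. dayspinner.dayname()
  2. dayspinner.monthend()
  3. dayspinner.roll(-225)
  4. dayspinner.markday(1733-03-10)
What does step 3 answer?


Answer: 1836-06-20

Derivation:
# 1. dayspinner.dayname() : Monday
# 2. dayspinner.monthend() : 1837-01-31
# 3. dayspinner.roll(n=-225) : 1836-06-20
# 4. dayspinner.markday(d=1733-03-10) : 1733-03-10


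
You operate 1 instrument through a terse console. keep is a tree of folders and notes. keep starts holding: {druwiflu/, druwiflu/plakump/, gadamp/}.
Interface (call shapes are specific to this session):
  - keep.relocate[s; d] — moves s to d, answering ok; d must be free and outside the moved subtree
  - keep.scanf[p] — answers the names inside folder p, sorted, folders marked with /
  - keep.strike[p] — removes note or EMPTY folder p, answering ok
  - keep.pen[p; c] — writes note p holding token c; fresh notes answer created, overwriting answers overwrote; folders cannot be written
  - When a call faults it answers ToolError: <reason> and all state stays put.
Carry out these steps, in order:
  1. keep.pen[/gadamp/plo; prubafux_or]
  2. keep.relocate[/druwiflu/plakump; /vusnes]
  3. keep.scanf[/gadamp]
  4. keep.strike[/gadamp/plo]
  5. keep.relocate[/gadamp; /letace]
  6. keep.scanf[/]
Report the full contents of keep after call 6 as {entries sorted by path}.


Answer: {druwiflu/, letace/, vusnes/}

Derivation:
Step: pen[p→/gadamp/plo; c→prubafux_or]
Result: created
Step: relocate[s→/druwiflu/plakump; d→/vusnes]
Result: ok
Step: scanf[p→/gadamp]
Result: [plo]
Step: strike[p→/gadamp/plo]
Result: ok
Step: relocate[s→/gadamp; d→/letace]
Result: ok
Step: scanf[p→/]
Result: [druwiflu/, letace/, vusnes/]


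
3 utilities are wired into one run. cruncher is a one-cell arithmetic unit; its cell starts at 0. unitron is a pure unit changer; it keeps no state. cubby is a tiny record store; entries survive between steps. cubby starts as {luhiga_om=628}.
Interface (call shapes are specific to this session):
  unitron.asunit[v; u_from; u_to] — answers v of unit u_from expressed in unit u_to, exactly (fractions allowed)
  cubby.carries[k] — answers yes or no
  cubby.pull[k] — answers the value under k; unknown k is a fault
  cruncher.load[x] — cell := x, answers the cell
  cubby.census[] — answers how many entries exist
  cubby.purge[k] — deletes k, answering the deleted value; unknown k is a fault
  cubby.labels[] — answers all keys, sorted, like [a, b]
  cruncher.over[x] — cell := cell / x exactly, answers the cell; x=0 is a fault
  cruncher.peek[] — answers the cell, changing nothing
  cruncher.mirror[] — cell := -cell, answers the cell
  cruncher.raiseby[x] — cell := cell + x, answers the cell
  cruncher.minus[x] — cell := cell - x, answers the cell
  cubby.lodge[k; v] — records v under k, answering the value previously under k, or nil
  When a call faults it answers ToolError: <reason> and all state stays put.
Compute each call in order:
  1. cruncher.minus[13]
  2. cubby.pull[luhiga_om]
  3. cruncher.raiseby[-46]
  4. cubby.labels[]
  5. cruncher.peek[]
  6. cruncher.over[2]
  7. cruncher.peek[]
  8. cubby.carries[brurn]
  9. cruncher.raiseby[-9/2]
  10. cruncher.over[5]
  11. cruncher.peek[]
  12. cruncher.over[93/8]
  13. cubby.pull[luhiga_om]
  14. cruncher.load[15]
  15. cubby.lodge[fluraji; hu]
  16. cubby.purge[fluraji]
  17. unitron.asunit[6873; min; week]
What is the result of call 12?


Answer: -272/465

Derivation:
Step: cruncher.minus[x=13]
Result: -13
Step: cubby.pull[k=luhiga_om]
Result: 628
Step: cruncher.raiseby[x=-46]
Result: -59
Step: cubby.labels[]
Result: [luhiga_om]
Step: cruncher.peek[]
Result: -59
Step: cruncher.over[x=2]
Result: -59/2
Step: cruncher.peek[]
Result: -59/2
Step: cubby.carries[k=brurn]
Result: no
Step: cruncher.raiseby[x=-9/2]
Result: -34
Step: cruncher.over[x=5]
Result: -34/5
Step: cruncher.peek[]
Result: -34/5
Step: cruncher.over[x=93/8]
Result: -272/465
Step: cubby.pull[k=luhiga_om]
Result: 628
Step: cruncher.load[x=15]
Result: 15
Step: cubby.lodge[k=fluraji; v=hu]
Result: nil
Step: cubby.purge[k=fluraji]
Result: hu
Step: unitron.asunit[v=6873; u_from=min; u_to=week]
Result: 2291/3360


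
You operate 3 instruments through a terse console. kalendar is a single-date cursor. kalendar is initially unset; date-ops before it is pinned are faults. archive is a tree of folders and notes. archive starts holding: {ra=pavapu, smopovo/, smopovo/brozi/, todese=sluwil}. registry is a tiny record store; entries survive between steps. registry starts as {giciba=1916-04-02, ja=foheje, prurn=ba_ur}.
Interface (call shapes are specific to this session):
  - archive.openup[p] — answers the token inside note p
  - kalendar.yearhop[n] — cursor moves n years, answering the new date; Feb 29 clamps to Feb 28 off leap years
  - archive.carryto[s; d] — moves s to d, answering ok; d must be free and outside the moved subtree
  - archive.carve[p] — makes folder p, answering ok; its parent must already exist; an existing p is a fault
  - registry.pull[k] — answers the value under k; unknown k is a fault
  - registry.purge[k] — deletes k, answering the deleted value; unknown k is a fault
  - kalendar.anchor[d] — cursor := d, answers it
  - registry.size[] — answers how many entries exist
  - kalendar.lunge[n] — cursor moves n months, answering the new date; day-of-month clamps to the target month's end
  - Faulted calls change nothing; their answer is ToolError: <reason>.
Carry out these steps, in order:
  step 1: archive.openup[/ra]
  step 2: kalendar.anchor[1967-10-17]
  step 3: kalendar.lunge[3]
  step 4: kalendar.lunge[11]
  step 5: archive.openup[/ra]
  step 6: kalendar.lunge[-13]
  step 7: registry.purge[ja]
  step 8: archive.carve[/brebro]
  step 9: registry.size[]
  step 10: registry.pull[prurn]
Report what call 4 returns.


;; archive.openup(p=/ra) : pavapu
;; kalendar.anchor(d=1967-10-17) : 1967-10-17
;; kalendar.lunge(n=3) : 1968-01-17
;; kalendar.lunge(n=11) : 1968-12-17
;; archive.openup(p=/ra) : pavapu
;; kalendar.lunge(n=-13) : 1967-11-17
;; registry.purge(k=ja) : foheje
;; archive.carve(p=/brebro) : ok
;; registry.size() : 2
;; registry.pull(k=prurn) : ba_ur

Answer: 1968-12-17


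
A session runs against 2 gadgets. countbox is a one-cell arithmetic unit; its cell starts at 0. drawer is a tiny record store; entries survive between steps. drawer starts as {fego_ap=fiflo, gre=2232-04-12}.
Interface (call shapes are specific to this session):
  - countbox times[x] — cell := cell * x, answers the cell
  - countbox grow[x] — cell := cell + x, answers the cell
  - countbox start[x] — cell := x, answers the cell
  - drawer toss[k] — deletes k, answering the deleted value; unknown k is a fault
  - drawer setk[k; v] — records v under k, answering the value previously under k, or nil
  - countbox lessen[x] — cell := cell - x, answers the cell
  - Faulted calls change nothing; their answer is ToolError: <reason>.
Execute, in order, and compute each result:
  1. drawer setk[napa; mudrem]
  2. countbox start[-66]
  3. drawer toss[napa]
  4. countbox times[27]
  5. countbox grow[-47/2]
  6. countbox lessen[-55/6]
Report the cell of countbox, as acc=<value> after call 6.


[in] drawer setk k→napa v→mudrem
:: nil
[in] countbox start x→-66
:: -66
[in] drawer toss k→napa
:: mudrem
[in] countbox times x→27
:: -1782
[in] countbox grow x→-47/2
:: -3611/2
[in] countbox lessen x→-55/6
:: -5389/3

Answer: acc=-5389/3


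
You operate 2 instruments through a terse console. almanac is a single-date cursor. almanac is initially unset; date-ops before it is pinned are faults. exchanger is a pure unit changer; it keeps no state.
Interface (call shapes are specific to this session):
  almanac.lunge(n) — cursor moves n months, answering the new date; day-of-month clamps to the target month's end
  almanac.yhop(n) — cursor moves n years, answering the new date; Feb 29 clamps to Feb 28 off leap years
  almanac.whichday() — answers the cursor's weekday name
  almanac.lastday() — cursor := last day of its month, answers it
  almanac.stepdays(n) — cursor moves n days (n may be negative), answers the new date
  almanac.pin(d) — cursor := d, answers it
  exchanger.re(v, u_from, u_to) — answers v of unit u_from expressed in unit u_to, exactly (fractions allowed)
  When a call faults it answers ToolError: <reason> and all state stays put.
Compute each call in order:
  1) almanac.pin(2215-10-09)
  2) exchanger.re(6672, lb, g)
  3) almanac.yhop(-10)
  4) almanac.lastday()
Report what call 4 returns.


% 1. pin(2215-10-09) -> 2215-10-09
% 2. re(6672, lb, g) -> 18914801829/6250
% 3. yhop(-10) -> 2205-10-09
% 4. lastday() -> 2205-10-31

Answer: 2205-10-31


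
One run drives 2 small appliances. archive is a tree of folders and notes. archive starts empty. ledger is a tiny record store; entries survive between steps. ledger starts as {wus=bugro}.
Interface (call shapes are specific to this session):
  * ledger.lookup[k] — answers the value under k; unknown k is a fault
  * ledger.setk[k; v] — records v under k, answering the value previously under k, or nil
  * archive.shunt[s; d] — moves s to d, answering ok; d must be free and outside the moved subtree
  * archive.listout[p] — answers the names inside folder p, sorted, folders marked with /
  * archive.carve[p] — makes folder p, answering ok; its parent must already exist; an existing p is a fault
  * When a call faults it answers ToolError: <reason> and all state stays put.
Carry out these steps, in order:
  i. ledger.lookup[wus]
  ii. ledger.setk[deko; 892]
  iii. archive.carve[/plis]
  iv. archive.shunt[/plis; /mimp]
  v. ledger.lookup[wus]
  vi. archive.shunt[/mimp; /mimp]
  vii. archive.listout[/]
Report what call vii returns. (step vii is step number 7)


Answer: [mimp/]

Derivation:
~$ lookup k=wus
:: bugro
~$ setk k=deko v=892
:: nil
~$ carve p=/plis
:: ok
~$ shunt s=/plis d=/mimp
:: ok
~$ lookup k=wus
:: bugro
~$ shunt s=/mimp d=/mimp
:: ToolError: exists
~$ listout p=/
:: [mimp/]


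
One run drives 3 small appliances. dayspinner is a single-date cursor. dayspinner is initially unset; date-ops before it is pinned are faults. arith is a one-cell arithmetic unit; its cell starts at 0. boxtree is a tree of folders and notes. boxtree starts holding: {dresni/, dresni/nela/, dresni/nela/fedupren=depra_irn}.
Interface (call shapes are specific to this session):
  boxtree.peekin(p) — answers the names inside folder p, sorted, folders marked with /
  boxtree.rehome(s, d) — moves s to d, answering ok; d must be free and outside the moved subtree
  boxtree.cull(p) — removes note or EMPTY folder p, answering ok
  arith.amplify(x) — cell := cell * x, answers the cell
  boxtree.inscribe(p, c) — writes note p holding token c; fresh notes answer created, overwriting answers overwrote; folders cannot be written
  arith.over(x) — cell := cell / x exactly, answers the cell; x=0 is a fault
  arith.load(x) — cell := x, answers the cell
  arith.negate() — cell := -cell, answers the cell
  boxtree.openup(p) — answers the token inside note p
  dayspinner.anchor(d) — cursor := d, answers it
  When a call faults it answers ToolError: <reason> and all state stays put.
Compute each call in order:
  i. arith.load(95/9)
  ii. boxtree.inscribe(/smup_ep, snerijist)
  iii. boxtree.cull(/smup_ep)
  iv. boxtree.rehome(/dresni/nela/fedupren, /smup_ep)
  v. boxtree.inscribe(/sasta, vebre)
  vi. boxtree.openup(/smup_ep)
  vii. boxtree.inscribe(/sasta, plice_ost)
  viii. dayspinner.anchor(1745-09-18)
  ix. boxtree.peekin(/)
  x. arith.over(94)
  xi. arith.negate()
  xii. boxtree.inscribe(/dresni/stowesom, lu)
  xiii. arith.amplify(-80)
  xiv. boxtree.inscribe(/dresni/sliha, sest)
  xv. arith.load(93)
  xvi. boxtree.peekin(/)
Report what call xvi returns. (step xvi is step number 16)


-- arith.load(x=95/9) ~> 95/9
-- boxtree.inscribe(p=/smup_ep, c=snerijist) ~> created
-- boxtree.cull(p=/smup_ep) ~> ok
-- boxtree.rehome(s=/dresni/nela/fedupren, d=/smup_ep) ~> ok
-- boxtree.inscribe(p=/sasta, c=vebre) ~> created
-- boxtree.openup(p=/smup_ep) ~> depra_irn
-- boxtree.inscribe(p=/sasta, c=plice_ost) ~> overwrote
-- dayspinner.anchor(d=1745-09-18) ~> 1745-09-18
-- boxtree.peekin(p=/) ~> [dresni/, sasta, smup_ep]
-- arith.over(x=94) ~> 95/846
-- arith.negate() ~> -95/846
-- boxtree.inscribe(p=/dresni/stowesom, c=lu) ~> created
-- arith.amplify(x=-80) ~> 3800/423
-- boxtree.inscribe(p=/dresni/sliha, c=sest) ~> created
-- arith.load(x=93) ~> 93
-- boxtree.peekin(p=/) ~> [dresni/, sasta, smup_ep]

Answer: [dresni/, sasta, smup_ep]


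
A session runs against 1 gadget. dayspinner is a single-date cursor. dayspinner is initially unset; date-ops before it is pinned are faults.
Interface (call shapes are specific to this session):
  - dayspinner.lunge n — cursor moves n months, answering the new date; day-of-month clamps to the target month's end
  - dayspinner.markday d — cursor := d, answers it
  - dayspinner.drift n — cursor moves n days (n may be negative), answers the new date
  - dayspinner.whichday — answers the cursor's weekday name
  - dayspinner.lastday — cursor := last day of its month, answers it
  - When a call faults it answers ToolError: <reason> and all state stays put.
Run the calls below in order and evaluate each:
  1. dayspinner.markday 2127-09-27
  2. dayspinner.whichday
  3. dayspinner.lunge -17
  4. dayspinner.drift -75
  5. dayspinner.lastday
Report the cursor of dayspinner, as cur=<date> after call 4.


Answer: cur=2126-02-11

Derivation:
CALL dayspinner.markday[d: 2127-09-27]
RET  2127-09-27
CALL dayspinner.whichday[]
RET  Saturday
CALL dayspinner.lunge[n: -17]
RET  2126-04-27
CALL dayspinner.drift[n: -75]
RET  2126-02-11
CALL dayspinner.lastday[]
RET  2126-02-28


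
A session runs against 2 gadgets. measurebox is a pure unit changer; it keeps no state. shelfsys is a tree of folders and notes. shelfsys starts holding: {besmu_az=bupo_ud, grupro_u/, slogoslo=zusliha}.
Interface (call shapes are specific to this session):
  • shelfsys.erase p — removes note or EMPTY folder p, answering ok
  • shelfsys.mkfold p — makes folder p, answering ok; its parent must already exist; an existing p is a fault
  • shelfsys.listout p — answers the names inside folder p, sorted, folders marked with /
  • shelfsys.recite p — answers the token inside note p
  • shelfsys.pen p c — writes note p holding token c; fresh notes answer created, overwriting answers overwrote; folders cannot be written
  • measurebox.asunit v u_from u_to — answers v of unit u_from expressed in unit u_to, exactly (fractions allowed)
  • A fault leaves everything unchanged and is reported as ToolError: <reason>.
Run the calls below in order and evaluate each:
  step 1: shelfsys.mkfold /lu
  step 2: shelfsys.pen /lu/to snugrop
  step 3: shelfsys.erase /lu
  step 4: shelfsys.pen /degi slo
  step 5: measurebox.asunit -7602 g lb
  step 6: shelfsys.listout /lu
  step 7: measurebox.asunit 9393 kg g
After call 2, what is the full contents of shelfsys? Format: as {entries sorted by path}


;; shelfsys.mkfold(p: /lu) -> ok
;; shelfsys.pen(p: /lu/to, c: snugrop) -> created
;; shelfsys.erase(p: /lu) -> ToolError: not empty
;; shelfsys.pen(p: /degi, c: slo) -> created
;; measurebox.asunit(v: -7602, u_from: g, u_to: lb) -> -108600000/6479891
;; shelfsys.listout(p: /lu) -> [to]
;; measurebox.asunit(v: 9393, u_from: kg, u_to: g) -> 9393000

Answer: {besmu_az=bupo_ud, grupro_u/, lu/, lu/to=snugrop, slogoslo=zusliha}


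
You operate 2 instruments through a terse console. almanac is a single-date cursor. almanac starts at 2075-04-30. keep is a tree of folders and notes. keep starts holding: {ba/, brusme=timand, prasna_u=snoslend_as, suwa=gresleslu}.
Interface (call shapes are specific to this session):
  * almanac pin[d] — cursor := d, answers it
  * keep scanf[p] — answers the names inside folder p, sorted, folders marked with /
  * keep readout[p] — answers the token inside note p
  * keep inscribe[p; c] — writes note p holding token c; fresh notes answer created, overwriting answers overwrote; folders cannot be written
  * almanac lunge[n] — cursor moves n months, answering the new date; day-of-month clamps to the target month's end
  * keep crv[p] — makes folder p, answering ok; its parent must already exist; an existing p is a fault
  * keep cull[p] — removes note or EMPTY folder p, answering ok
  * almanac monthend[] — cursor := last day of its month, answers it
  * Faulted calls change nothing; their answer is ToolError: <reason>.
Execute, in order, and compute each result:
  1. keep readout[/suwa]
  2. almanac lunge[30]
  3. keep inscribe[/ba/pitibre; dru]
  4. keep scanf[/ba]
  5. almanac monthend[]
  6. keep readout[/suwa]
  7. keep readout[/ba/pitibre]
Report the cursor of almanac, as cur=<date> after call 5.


% keep readout p=/suwa
  gresleslu
% almanac lunge n=30
  2077-10-30
% keep inscribe p=/ba/pitibre c=dru
  created
% keep scanf p=/ba
  [pitibre]
% almanac monthend
  2077-10-31
% keep readout p=/suwa
  gresleslu
% keep readout p=/ba/pitibre
  dru

Answer: cur=2077-10-31


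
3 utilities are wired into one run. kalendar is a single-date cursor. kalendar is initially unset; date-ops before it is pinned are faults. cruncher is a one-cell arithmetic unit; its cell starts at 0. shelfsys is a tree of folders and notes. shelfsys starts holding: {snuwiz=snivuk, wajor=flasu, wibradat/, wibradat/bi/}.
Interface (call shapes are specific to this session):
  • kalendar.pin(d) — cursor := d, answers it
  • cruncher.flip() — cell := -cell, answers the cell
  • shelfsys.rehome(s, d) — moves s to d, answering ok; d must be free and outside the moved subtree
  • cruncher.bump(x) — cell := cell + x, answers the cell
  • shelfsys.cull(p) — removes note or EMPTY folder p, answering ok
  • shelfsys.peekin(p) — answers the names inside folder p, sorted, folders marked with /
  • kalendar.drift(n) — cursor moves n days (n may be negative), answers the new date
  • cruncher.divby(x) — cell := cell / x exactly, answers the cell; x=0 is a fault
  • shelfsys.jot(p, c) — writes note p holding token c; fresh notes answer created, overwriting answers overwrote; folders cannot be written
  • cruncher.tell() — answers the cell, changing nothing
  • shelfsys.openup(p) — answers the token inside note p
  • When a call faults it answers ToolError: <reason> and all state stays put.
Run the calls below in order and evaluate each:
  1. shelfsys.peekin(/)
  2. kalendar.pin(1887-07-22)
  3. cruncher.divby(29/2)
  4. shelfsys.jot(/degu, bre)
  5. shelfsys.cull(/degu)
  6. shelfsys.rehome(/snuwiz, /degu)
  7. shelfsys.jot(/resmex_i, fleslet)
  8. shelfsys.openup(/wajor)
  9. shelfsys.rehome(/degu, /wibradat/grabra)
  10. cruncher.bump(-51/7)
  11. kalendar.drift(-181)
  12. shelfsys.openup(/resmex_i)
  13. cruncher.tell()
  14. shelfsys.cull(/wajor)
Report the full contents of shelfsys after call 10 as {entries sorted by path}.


> shelfsys.peekin p: /
= [snuwiz, wajor, wibradat/]
> kalendar.pin d: 1887-07-22
= 1887-07-22
> cruncher.divby x: 29/2
= 0
> shelfsys.jot p: /degu c: bre
= created
> shelfsys.cull p: /degu
= ok
> shelfsys.rehome s: /snuwiz d: /degu
= ok
> shelfsys.jot p: /resmex_i c: fleslet
= created
> shelfsys.openup p: /wajor
= flasu
> shelfsys.rehome s: /degu d: /wibradat/grabra
= ok
> cruncher.bump x: -51/7
= -51/7
> kalendar.drift n: -181
= 1887-01-22
> shelfsys.openup p: /resmex_i
= fleslet
> cruncher.tell
= -51/7
> shelfsys.cull p: /wajor
= ok

Answer: {resmex_i=fleslet, wajor=flasu, wibradat/, wibradat/bi/, wibradat/grabra=snivuk}


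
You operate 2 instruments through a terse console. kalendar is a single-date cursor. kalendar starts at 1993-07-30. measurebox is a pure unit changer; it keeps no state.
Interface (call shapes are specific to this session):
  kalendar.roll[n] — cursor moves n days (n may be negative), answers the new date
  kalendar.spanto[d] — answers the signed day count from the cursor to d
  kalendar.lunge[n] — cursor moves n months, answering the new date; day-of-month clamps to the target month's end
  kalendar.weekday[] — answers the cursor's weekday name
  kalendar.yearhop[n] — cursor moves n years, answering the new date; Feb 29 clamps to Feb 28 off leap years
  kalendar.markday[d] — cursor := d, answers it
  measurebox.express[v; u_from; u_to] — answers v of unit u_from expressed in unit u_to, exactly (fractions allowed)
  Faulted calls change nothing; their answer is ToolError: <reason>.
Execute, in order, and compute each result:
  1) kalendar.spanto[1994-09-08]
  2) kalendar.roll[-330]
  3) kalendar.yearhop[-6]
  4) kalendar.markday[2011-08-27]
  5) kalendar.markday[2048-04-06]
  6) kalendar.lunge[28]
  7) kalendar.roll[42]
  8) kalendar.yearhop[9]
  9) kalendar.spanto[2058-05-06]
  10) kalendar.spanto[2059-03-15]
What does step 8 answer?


Answer: 2059-09-17

Derivation:
! spanto(d='1994-09-08') ~> 405
! roll(n='-330') ~> 1992-09-03
! yearhop(n='-6') ~> 1986-09-03
! markday(d='2011-08-27') ~> 2011-08-27
! markday(d='2048-04-06') ~> 2048-04-06
! lunge(n='28') ~> 2050-08-06
! roll(n='42') ~> 2050-09-17
! yearhop(n='9') ~> 2059-09-17
! spanto(d='2058-05-06') ~> -499
! spanto(d='2059-03-15') ~> -186


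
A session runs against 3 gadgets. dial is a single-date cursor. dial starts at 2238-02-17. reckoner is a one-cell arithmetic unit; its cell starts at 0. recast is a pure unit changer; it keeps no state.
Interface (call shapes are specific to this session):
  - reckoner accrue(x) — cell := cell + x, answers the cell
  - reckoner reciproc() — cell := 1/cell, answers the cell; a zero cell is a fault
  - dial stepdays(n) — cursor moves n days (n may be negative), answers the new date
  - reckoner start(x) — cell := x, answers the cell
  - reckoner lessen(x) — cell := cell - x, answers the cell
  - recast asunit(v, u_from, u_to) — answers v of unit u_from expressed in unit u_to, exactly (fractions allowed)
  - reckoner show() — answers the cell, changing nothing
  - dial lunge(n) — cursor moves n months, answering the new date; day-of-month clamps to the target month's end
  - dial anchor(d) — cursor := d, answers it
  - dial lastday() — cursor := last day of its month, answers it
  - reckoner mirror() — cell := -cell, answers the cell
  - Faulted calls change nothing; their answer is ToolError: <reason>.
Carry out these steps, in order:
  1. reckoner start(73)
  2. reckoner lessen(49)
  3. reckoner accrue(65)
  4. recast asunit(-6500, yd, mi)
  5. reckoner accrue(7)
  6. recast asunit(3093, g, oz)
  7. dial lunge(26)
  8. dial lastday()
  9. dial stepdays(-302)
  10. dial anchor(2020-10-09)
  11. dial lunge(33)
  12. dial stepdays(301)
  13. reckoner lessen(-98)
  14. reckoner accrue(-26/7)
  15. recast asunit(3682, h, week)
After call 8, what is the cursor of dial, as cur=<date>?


Answer: cur=2240-04-30

Derivation:
>>> reckoner start x='73'
:: 73
>>> reckoner lessen x='49'
:: 24
>>> reckoner accrue x='65'
:: 89
>>> recast asunit v='-6500' u_from='yd' u_to='mi'
:: -325/88
>>> reckoner accrue x='7'
:: 96
>>> recast asunit v='3093' u_from='g' u_to='oz'
:: 4948800000/45359237
>>> dial lunge n='26'
:: 2240-04-17
>>> dial lastday
:: 2240-04-30
>>> dial stepdays n='-302'
:: 2239-07-03
>>> dial anchor d='2020-10-09'
:: 2020-10-09
>>> dial lunge n='33'
:: 2023-07-09
>>> dial stepdays n='301'
:: 2024-05-05
>>> reckoner lessen x='-98'
:: 194
>>> reckoner accrue x='-26/7'
:: 1332/7
>>> recast asunit v='3682' u_from='h' u_to='week'
:: 263/12


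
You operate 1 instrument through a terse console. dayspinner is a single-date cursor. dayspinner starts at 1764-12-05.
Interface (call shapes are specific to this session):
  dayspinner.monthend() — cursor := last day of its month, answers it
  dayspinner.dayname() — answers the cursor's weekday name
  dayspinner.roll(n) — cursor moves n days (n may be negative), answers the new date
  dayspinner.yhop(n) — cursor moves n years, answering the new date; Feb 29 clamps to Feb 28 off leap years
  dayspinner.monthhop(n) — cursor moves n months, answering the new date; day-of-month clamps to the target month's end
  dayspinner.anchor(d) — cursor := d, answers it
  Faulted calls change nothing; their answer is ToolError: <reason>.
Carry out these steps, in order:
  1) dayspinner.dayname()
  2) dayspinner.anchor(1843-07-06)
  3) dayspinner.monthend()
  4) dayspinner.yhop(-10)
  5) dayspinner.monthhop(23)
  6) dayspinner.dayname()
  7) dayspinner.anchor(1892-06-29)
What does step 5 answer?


Answer: 1835-06-30

Derivation:
-- 1. dayspinner.dayname() : Wednesday
-- 2. dayspinner.anchor(d→1843-07-06) : 1843-07-06
-- 3. dayspinner.monthend() : 1843-07-31
-- 4. dayspinner.yhop(n→-10) : 1833-07-31
-- 5. dayspinner.monthhop(n→23) : 1835-06-30
-- 6. dayspinner.dayname() : Tuesday
-- 7. dayspinner.anchor(d→1892-06-29) : 1892-06-29


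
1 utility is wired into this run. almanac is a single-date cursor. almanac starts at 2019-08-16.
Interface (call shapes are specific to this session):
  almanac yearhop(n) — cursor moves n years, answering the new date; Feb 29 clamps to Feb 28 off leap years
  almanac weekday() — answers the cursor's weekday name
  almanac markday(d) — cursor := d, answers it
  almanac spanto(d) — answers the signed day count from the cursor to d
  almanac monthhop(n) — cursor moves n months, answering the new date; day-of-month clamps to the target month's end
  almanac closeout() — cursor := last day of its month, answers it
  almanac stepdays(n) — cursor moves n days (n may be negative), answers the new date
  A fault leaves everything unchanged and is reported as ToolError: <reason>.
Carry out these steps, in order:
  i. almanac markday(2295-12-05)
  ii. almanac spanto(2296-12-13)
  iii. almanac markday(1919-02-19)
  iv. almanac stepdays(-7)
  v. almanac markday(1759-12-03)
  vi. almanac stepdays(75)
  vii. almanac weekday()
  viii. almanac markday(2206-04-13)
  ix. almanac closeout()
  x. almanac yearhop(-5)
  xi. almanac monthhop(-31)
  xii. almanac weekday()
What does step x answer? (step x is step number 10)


Answer: 2201-04-30

Derivation:
# 1. almanac markday(d: 2295-12-05) ~> 2295-12-05
# 2. almanac spanto(d: 2296-12-13) ~> 374
# 3. almanac markday(d: 1919-02-19) ~> 1919-02-19
# 4. almanac stepdays(n: -7) ~> 1919-02-12
# 5. almanac markday(d: 1759-12-03) ~> 1759-12-03
# 6. almanac stepdays(n: 75) ~> 1760-02-16
# 7. almanac weekday() ~> Saturday
# 8. almanac markday(d: 2206-04-13) ~> 2206-04-13
# 9. almanac closeout() ~> 2206-04-30
# 10. almanac yearhop(n: -5) ~> 2201-04-30
# 11. almanac monthhop(n: -31) ~> 2198-09-30
# 12. almanac weekday() ~> Sunday


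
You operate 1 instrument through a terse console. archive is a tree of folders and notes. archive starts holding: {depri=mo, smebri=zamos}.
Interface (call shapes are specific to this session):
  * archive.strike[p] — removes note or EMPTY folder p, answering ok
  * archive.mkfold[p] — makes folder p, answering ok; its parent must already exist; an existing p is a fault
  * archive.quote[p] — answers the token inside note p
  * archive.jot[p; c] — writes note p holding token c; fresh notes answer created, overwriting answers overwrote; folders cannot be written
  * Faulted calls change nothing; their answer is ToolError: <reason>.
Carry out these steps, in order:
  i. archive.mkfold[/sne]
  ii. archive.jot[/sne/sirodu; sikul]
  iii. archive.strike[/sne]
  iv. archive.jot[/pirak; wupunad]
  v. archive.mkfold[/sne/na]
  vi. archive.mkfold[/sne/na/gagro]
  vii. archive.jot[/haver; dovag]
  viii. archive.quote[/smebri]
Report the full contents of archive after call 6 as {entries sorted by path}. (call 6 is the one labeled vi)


Answer: {depri=mo, pirak=wupunad, smebri=zamos, sne/, sne/na/, sne/na/gagro/, sne/sirodu=sikul}

Derivation:
I use archive.mkfold passing p='/sne', and see ok.
Then archive.jot passing p='/sne/sirodu', c='sikul', and observe created.
I call archive.strike passing p='/sne', → ToolError: not empty.
I run archive.jot passing p='/pirak', c='wupunad', → created.
I use archive.mkfold passing p='/sne/na', and observe ok.
Then archive.mkfold passing p='/sne/na/gagro', and observe ok.
Then archive.jot passing p='/haver', c='dovag', — result: created.
Invoking archive.quote passing p='/smebri', giving zamos.


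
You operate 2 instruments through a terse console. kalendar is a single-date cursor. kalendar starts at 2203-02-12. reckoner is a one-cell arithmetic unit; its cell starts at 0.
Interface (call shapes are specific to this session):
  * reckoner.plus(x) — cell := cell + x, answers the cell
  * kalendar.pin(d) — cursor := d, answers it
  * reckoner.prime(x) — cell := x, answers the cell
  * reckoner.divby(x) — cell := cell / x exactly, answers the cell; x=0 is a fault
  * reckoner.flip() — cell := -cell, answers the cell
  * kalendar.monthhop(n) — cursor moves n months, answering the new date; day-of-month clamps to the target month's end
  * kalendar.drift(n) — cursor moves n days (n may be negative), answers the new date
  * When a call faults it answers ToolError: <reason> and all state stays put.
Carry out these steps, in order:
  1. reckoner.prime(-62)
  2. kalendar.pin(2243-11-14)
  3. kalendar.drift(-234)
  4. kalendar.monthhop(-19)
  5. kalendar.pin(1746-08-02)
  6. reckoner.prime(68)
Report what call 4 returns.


Answer: 2241-08-25

Derivation:
Now I run prime on x: -62, giving -62.
Next I call pin on d: 2243-11-14, — result: 2243-11-14.
Next I call drift on n: -234, giving 2243-03-25.
Calling monthhop on n: -19, and see 2241-08-25.
I call pin on d: 1746-08-02, → 1746-08-02.
I call prime on x: 68, and see 68.


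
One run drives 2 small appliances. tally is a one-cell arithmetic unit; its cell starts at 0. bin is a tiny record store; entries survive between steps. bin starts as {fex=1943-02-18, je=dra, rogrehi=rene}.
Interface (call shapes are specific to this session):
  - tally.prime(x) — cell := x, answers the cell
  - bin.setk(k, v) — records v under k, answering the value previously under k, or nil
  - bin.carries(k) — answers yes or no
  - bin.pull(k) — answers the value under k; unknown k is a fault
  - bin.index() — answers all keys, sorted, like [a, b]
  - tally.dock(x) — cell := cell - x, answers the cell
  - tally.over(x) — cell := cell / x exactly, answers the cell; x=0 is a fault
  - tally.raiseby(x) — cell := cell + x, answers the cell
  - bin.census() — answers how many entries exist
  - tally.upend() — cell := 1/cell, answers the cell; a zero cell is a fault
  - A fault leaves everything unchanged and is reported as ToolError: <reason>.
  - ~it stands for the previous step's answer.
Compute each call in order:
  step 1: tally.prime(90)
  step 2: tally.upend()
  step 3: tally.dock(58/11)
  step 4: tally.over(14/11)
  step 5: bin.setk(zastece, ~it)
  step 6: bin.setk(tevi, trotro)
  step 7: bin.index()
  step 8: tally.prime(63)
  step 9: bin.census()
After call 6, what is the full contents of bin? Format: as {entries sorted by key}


// tally.prime(x→90) -> 90
// tally.upend() -> 1/90
// tally.dock(x→58/11) -> -5209/990
// tally.over(x→14/11) -> -5209/1260
// bin.setk(k→zastece, v→~it) -> nil
// bin.setk(k→tevi, v→trotro) -> nil
// bin.index() -> [fex, je, rogrehi, tevi, zastece]
// tally.prime(x→63) -> 63
// bin.census() -> 5

Answer: {fex=1943-02-18, je=dra, rogrehi=rene, tevi=trotro, zastece=-5209/1260}


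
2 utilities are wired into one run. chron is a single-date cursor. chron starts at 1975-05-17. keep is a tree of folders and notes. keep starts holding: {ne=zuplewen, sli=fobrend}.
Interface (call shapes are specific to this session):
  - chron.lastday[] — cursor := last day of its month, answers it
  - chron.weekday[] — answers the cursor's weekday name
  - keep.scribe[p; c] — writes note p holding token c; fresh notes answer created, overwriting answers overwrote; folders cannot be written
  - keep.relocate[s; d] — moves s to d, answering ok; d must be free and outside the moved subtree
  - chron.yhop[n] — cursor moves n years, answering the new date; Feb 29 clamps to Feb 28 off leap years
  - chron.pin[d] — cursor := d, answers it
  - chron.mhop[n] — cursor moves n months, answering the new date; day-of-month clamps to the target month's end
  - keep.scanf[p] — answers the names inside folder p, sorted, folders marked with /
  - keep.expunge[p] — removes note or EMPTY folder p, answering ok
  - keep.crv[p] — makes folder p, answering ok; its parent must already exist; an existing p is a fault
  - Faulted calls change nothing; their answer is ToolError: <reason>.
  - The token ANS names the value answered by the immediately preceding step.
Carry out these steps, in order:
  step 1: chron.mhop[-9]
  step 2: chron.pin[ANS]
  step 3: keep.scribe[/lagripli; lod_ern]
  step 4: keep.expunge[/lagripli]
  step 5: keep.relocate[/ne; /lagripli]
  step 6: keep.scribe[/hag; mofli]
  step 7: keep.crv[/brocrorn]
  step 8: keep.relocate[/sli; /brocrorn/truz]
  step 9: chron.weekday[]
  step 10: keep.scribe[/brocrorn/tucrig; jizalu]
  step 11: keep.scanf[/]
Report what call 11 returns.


// mhop(n→-9) ~> 1974-08-17
// pin(d→ANS) ~> 1974-08-17
// scribe(p→/lagripli, c→lod_ern) ~> created
// expunge(p→/lagripli) ~> ok
// relocate(s→/ne, d→/lagripli) ~> ok
// scribe(p→/hag, c→mofli) ~> created
// crv(p→/brocrorn) ~> ok
// relocate(s→/sli, d→/brocrorn/truz) ~> ok
// weekday() ~> Saturday
// scribe(p→/brocrorn/tucrig, c→jizalu) ~> created
// scanf(p→/) ~> [brocrorn/, hag, lagripli]

Answer: [brocrorn/, hag, lagripli]


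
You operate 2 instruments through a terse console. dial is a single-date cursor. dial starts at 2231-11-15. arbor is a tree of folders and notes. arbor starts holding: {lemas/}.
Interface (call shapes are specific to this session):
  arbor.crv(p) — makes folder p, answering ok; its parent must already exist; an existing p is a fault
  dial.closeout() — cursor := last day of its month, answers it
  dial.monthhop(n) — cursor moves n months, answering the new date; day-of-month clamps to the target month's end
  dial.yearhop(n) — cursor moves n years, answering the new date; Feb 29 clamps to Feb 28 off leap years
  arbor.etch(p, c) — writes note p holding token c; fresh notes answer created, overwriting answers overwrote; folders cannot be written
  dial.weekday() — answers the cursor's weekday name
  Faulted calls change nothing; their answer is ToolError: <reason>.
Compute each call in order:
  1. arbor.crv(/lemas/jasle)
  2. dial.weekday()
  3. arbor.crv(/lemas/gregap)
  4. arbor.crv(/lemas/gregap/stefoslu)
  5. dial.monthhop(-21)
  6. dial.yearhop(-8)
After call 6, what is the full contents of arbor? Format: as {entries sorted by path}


Answer: {lemas/, lemas/gregap/, lemas/gregap/stefoslu/, lemas/jasle/}

Derivation:
Next I call arbor.crv passing p='/lemas/jasle', giving ok.
I run dial.weekday, and see Tuesday.
Then arbor.crv passing p='/lemas/gregap', and see ok.
Invoking arbor.crv passing p='/lemas/gregap/stefoslu', giving ok.
I run dial.monthhop passing n='-21', → 2230-02-15.
I run dial.yearhop passing n='-8', → 2222-02-15.


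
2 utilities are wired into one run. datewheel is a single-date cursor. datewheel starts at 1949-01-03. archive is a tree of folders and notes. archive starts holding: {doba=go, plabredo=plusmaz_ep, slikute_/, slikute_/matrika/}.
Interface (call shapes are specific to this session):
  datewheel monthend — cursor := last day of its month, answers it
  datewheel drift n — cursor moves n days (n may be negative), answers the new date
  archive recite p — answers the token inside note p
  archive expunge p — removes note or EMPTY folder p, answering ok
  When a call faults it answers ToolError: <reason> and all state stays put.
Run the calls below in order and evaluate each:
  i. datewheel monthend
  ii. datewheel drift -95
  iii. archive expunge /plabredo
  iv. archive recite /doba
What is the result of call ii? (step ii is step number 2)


→ datewheel monthend()
← 1949-01-31
→ datewheel drift(n='-95')
← 1948-10-28
→ archive expunge(p='/plabredo')
← ok
→ archive recite(p='/doba')
← go

Answer: 1948-10-28


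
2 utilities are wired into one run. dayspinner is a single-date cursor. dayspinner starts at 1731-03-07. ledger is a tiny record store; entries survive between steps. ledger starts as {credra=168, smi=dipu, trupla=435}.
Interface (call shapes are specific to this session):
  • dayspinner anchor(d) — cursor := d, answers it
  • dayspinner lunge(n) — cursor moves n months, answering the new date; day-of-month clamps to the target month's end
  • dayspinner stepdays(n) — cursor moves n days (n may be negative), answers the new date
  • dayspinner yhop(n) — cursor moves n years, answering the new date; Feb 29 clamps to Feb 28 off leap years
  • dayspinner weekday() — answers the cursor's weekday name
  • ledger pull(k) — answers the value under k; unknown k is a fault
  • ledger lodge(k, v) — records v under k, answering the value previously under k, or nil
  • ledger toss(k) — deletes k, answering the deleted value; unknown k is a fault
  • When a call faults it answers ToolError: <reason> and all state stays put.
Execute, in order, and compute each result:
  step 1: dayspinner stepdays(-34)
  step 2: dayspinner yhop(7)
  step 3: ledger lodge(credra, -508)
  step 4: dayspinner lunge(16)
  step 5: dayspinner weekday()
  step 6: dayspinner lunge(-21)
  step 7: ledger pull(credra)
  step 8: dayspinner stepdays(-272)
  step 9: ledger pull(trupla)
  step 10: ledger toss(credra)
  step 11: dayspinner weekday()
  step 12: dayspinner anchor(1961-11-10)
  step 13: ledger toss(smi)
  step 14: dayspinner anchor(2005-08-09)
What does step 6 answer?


Answer: 1737-09-01

Derivation:
Do: dayspinner stepdays[n=-34]
See: 1731-02-01
Do: dayspinner yhop[n=7]
See: 1738-02-01
Do: ledger lodge[k=credra; v=-508]
See: 168
Do: dayspinner lunge[n=16]
See: 1739-06-01
Do: dayspinner weekday[]
See: Monday
Do: dayspinner lunge[n=-21]
See: 1737-09-01
Do: ledger pull[k=credra]
See: -508
Do: dayspinner stepdays[n=-272]
See: 1736-12-03
Do: ledger pull[k=trupla]
See: 435
Do: ledger toss[k=credra]
See: -508
Do: dayspinner weekday[]
See: Monday
Do: dayspinner anchor[d=1961-11-10]
See: 1961-11-10
Do: ledger toss[k=smi]
See: dipu
Do: dayspinner anchor[d=2005-08-09]
See: 2005-08-09


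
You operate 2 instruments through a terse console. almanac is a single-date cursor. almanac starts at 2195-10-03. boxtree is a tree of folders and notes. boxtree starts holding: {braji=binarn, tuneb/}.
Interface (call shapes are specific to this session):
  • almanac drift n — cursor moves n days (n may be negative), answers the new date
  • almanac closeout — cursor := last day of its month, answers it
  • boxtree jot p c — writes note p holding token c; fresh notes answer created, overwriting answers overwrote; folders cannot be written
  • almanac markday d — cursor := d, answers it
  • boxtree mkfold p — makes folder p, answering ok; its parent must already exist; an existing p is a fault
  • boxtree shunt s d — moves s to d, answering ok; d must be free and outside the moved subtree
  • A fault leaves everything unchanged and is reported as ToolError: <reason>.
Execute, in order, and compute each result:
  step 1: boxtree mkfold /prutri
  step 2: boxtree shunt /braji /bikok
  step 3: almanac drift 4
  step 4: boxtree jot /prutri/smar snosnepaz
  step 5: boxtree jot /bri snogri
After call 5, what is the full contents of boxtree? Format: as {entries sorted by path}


Answer: {bikok=binarn, bri=snogri, prutri/, prutri/smar=snosnepaz, tuneb/}

Derivation:
-- 1. boxtree mkfold(p: /prutri) -> ok
-- 2. boxtree shunt(s: /braji, d: /bikok) -> ok
-- 3. almanac drift(n: 4) -> 2195-10-07
-- 4. boxtree jot(p: /prutri/smar, c: snosnepaz) -> created
-- 5. boxtree jot(p: /bri, c: snogri) -> created
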